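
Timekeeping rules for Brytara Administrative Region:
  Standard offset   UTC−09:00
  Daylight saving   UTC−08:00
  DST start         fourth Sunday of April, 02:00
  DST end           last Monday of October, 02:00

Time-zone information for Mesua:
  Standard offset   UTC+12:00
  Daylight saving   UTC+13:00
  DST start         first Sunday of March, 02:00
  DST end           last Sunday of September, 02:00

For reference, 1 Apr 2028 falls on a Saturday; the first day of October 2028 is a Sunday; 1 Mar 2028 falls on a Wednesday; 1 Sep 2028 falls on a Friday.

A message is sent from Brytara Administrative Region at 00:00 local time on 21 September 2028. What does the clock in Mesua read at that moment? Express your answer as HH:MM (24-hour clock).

1 April 2028 is a Saturday, so the first Sunday is April 2 and the fourth is April 23.
1 October 2028 is a Sunday, so Mondays fall on 2, 9, 16, 23, 30; the last is October 30.
21 September 2028 lies within the daylight-saving period (23 April – 30 October), so Brytara Administrative Region is on daylight time, UTC−08:00.
00:00 Brytara Administrative Region + 8h = 08:00 UTC.
1 March 2028 is a Wednesday, so the first Sunday is March 5.
1 September 2028 is a Friday, so Sundays fall on 3, 10, 17, 24; the last is September 24.
At the standard offset (UTC+12:00), 08:00 UTC + 12h = 20:00 Mesua standard time.
The standard-time date in Mesua, 21 September 2028, lies within the daylight-saving period (5 March – 24 September), so Mesua is on daylight time, UTC+13:00.
08:00 UTC + 13h = 21:00 Mesua.

21:00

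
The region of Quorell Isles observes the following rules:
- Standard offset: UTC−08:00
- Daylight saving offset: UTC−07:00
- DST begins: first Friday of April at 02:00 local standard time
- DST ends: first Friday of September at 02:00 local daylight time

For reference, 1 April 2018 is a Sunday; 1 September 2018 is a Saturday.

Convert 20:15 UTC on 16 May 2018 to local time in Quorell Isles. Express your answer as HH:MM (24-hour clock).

13:15

1 April 2018 is a Sunday, so the first Friday is April 6.
1 September 2018 is a Saturday, so the first Friday is September 7.
At the standard offset (UTC−08:00), 20:15 UTC − 8h = 12:15 Quorell Isles standard time.
The standard-time date in Quorell Isles, 16 May 2018, falls between 6 April and 7 September, so daylight saving is in effect and Quorell Isles is at UTC−07:00.
20:15 UTC − 7h = 13:15 local.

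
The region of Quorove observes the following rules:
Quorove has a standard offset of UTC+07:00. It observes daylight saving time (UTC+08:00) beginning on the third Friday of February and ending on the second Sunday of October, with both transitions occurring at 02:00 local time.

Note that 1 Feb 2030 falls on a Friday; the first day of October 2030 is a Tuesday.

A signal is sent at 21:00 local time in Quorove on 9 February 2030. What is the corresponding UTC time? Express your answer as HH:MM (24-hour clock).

1 February 2030 is a Friday, so the first Friday is February 1 and the third is February 15.
1 October 2030 is a Tuesday, so the first Sunday is October 6 and the second is October 13.
9 February 2030 is outside the daylight-saving period (15 February – 13 October), so Quorove is on standard time, UTC+07:00.
21:00 local − 7h = 14:00 UTC.

14:00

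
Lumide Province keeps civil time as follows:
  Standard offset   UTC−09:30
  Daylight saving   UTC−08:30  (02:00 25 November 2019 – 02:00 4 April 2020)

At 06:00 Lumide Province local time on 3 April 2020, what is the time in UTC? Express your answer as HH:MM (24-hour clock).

14:30

Daylight saving runs 25 November 2019 – 4 April 2020; 3 April 2020 is inside that window, so Lumide Province is at UTC−08:30.
06:00 local + 8h30m = 14:30 UTC.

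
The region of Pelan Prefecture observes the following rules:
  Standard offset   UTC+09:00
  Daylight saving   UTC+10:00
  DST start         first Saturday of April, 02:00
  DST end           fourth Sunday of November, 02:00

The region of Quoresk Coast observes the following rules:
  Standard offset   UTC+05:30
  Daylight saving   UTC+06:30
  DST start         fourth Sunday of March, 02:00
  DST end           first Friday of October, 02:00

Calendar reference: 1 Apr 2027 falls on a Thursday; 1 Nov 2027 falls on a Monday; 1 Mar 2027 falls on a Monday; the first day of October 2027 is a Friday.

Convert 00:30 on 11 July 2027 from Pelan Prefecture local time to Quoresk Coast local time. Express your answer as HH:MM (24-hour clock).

1 April 2027 is a Thursday, so the first Saturday is April 3.
1 November 2027 is a Monday, so the first Sunday is November 7 and the fourth is November 28.
11 July 2027 lies within the daylight-saving period (3 April – 28 November), so Pelan Prefecture is on daylight time, UTC+10:00.
00:30 Pelan Prefecture − 10h = 14:30 UTC (rolling into the previous day, 10 July 2027).
1 March 2027 is a Monday, so the first Sunday is March 7 and the fourth is March 28.
1 October 2027 is a Friday, so the first Friday is October 1.
At the standard offset (UTC+05:30), 14:30 UTC + 5h30m = 20:00 Quoresk Coast standard time.
Daylight saving runs 28 March – 1 October; the standard-time date in Quoresk Coast, 10 July 2027, is inside that window, so Quoresk Coast is at UTC+06:30.
14:30 UTC + 6h30m = 21:00 Quoresk Coast.

21:00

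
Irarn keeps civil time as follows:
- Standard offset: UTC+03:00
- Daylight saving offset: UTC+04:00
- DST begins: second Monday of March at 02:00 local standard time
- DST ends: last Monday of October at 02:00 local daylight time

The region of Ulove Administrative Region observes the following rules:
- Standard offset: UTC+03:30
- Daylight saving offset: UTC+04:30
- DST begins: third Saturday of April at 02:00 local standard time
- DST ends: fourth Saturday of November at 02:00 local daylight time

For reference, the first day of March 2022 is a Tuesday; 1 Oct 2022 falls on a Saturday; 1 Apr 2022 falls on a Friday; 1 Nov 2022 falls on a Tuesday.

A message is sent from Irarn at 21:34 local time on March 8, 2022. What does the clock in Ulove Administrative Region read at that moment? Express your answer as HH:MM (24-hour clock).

22:04

1 March 2022 is a Tuesday, so the first Monday is March 7 and the second is March 14.
1 October 2022 is a Saturday, so Mondays fall on 3, 10, 17, 24, 31; the last is October 31.
Daylight saving runs 14 March – 31 October; March 8, 2022 is outside that window, so Irarn is on standard time at UTC+03:00.
21:34 Irarn − 3h = 18:34 UTC.
1 April 2022 is a Friday, so the first Saturday is April 2 and the third is April 16.
1 November 2022 is a Tuesday, so the first Saturday is November 5 and the fourth is November 26.
At the standard offset (UTC+03:30), 18:34 UTC + 3h30m = 22:04 Ulove Administrative Region standard time.
The standard-time date in Ulove Administrative Region, March 8, 2022, is outside the daylight-saving period (16 April – 26 November), so Ulove Administrative Region is on standard time, UTC+03:30.
18:34 UTC + 3h30m = 22:04 Ulove Administrative Region.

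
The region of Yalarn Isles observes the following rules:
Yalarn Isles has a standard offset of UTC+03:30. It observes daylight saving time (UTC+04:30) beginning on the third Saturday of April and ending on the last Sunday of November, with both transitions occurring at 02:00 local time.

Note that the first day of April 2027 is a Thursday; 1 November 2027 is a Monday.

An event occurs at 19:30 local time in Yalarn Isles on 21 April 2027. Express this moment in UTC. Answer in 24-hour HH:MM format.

15:00

1 April 2027 is a Thursday, so the first Saturday is April 3 and the third is April 17.
1 November 2027 is a Monday, so Sundays fall on 7, 14, 21, 28; the last is November 28.
21 April 2027 lies within the daylight-saving period (17 April – 28 November), so Yalarn Isles is on daylight time, UTC+04:30.
19:30 local − 4h30m = 15:00 UTC.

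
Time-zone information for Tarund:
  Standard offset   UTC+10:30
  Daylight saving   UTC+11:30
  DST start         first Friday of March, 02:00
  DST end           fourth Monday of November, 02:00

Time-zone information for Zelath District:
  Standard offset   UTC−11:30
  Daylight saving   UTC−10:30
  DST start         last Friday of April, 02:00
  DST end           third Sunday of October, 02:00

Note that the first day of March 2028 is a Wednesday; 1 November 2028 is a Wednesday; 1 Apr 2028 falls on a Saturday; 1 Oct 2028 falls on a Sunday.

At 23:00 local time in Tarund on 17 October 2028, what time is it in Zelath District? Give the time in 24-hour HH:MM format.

00:00

1 March 2028 is a Wednesday, so the first Friday is March 3.
1 November 2028 is a Wednesday, so the first Monday is November 6 and the fourth is November 27.
17 October 2028 lies within the daylight-saving period (3 March – 27 November), so Tarund is on daylight time, UTC+11:30.
23:00 Tarund − 11h30m = 11:30 UTC.
1 April 2028 is a Saturday, so Fridays fall on 7, 14, 21, 28; the last is April 28.
1 October 2028 is a Sunday, so the first Sunday is October 1 and the third is October 15.
At the standard offset (UTC−11:30), 11:30 UTC − 11h30m = 00:00 Zelath District standard time.
The standard-time date in Zelath District, 17 October 2028, is outside the daylight-saving period (28 April – 15 October), so Zelath District is on standard time, UTC−11:30.
11:30 UTC − 11h30m = 00:00 Zelath District.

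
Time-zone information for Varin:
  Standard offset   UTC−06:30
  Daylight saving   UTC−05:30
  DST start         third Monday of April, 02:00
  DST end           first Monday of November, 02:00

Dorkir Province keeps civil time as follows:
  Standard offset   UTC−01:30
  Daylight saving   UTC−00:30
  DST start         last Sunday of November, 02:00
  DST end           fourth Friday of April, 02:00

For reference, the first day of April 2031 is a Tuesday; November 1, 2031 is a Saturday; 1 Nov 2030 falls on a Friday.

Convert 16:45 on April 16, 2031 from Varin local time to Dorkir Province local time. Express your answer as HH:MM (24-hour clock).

1 April 2031 is a Tuesday, so the first Monday is April 7 and the third is April 21.
1 November 2031 is a Saturday, so the first Monday is November 3.
Daylight saving runs 21 April – 3 November; April 16, 2031 is outside that window, so Varin is on standard time at UTC−06:30.
16:45 Varin + 6h30m = 23:15 UTC.
1 November 2030 is a Friday, so Sundays fall on 3, 10, 17, 24; the last is November 24.
1 April 2031 is a Tuesday, so the first Friday is April 4 and the fourth is April 25.
At the standard offset (UTC−01:30), 23:15 UTC − 1h30m = 21:45 Dorkir Province standard time.
Daylight saving runs 24 November 2030 – 25 April 2031; the standard-time date in Dorkir Province, April 16, 2031, is inside that window, so Dorkir Province is at UTC−00:30.
23:15 UTC − 0h30m = 22:45 Dorkir Province.

22:45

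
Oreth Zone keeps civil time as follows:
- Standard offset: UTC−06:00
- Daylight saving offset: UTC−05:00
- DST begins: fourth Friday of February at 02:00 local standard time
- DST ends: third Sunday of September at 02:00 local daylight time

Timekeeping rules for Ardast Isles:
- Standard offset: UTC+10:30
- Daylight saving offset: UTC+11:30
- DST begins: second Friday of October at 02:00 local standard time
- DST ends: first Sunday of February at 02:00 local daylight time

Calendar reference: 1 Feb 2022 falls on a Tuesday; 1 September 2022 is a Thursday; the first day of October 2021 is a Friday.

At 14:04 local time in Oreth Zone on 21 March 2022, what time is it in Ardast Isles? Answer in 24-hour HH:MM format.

1 February 2022 is a Tuesday, so the first Friday is February 4 and the fourth is February 25.
1 September 2022 is a Thursday, so the first Sunday is September 4 and the third is September 18.
21 March 2022 falls between 25 February and 18 September, so daylight saving is in effect and Oreth Zone is at UTC−05:00.
14:04 Oreth Zone + 5h = 19:04 UTC.
1 October 2021 is a Friday, so the first Friday is October 1 and the second is October 8.
1 February 2022 is a Tuesday, so the first Sunday is February 6.
At the standard offset (UTC+10:30), 19:04 UTC + 10h30m = 05:34 Ardast Isles standard time (rolling into the next day, 22 March 2022).
The standard-time date in Ardast Isles, 22 March 2022, does not fall between 8 October 2021 and 6 February 2022, so daylight saving is not in effect and Ardast Isles is at UTC+10:30.
19:04 UTC + 10h30m = 05:34 Ardast Isles (rolling into the next day, 22 March 2022).

05:34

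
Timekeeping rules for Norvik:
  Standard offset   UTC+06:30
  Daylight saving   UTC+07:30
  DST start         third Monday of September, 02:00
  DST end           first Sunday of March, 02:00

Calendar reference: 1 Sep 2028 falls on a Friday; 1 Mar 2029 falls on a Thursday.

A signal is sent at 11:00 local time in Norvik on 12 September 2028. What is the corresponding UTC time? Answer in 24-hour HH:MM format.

04:30

1 September 2028 is a Friday, so the first Monday is September 4 and the third is September 18.
1 March 2029 is a Thursday, so the first Sunday is March 4.
12 September 2028 does not fall between 18 September 2028 and 4 March 2029, so daylight saving is not in effect and Norvik is at UTC+06:30.
11:00 local − 6h30m = 04:30 UTC.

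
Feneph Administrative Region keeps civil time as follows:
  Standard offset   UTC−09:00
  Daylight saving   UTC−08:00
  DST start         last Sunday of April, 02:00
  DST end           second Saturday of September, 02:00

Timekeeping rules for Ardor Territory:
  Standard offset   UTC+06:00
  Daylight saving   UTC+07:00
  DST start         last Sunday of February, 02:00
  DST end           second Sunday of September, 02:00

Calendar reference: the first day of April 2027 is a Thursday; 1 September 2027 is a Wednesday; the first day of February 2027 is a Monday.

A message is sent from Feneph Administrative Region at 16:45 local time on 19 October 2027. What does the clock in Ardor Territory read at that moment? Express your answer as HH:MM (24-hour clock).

1 April 2027 is a Thursday, so Sundays fall on 4, 11, 18, 25; the last is April 25.
1 September 2027 is a Wednesday, so the first Saturday is September 4 and the second is September 11.
19 October 2027 does not fall between 25 April and 11 September, so daylight saving is not in effect and Feneph Administrative Region is at UTC−09:00.
16:45 Feneph Administrative Region + 9h = 01:45 UTC (rolling into the next day, 20 October 2027).
1 February 2027 is a Monday, so Sundays fall on 7, 14, 21, 28; the last is February 28.
1 September 2027 is a Wednesday, so the first Sunday is September 5 and the second is September 12.
At the standard offset (UTC+06:00), 01:45 UTC + 6h = 07:45 Ardor Territory standard time.
The standard-time date in Ardor Territory, 20 October 2027, is outside the daylight-saving period (28 February – 12 September), so Ardor Territory is on standard time, UTC+06:00.
01:45 UTC + 6h = 07:45 Ardor Territory.

07:45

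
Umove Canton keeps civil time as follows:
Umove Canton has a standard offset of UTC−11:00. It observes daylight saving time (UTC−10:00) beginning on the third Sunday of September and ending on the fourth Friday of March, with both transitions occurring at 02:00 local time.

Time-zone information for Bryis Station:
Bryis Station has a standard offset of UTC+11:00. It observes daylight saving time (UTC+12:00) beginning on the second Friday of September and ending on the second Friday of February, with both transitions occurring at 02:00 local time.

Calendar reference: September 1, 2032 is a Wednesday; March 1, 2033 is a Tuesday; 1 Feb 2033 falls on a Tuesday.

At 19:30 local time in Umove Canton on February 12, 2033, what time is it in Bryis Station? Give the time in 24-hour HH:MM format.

16:30

1 September 2032 is a Wednesday, so the first Sunday is September 5 and the third is September 19.
1 March 2033 is a Tuesday, so the first Friday is March 4 and the fourth is March 25.
February 12, 2033 falls between 19 September 2032 and 25 March 2033, so daylight saving is in effect and Umove Canton is at UTC−10:00.
19:30 Umove Canton + 10h = 05:30 UTC (rolling into the next day, 13 February 2033).
1 September 2032 is a Wednesday, so the first Friday is September 3 and the second is September 10.
1 February 2033 is a Tuesday, so the first Friday is February 4 and the second is February 11.
At the standard offset (UTC+11:00), 05:30 UTC + 11h = 16:30 Bryis Station standard time.
The standard-time date in Bryis Station, February 13, 2033, does not fall between 10 September 2032 and 11 February 2033, so daylight saving is not in effect and Bryis Station is at UTC+11:00.
05:30 UTC + 11h = 16:30 Bryis Station.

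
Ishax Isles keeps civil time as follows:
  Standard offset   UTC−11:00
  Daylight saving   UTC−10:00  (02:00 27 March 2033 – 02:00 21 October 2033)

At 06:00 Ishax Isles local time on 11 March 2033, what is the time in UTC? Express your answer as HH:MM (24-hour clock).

Daylight saving runs 27 March – 21 October; 11 March 2033 is outside that window, so Ishax Isles is on standard time at UTC−11:00.
06:00 local + 11h = 17:00 UTC.

17:00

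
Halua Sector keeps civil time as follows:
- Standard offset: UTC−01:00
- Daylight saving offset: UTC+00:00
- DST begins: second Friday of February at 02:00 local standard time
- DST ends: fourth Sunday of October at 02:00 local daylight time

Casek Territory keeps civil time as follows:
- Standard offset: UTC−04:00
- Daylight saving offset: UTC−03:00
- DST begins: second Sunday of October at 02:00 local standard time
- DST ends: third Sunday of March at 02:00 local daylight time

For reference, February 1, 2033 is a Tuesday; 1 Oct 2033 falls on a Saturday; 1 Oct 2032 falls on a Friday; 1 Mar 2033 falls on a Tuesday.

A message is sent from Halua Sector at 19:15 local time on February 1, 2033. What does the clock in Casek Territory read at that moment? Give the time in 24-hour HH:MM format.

1 February 2033 is a Tuesday, so the first Friday is February 4 and the second is February 11.
1 October 2033 is a Saturday, so the first Sunday is October 2 and the fourth is October 23.
February 1, 2033 is outside the daylight-saving period (11 February – 23 October), so Halua Sector is on standard time, UTC−01:00.
19:15 Halua Sector + 1h = 20:15 UTC.
1 October 2032 is a Friday, so the first Sunday is October 3 and the second is October 10.
1 March 2033 is a Tuesday, so the first Sunday is March 6 and the third is March 20.
At the standard offset (UTC−04:00), 20:15 UTC − 4h = 16:15 Casek Territory standard time.
The standard-time date in Casek Territory, February 1, 2033, lies within the daylight-saving period (10 October 2032 – 20 March 2033), so Casek Territory is on daylight time, UTC−03:00.
20:15 UTC − 3h = 17:15 Casek Territory.

17:15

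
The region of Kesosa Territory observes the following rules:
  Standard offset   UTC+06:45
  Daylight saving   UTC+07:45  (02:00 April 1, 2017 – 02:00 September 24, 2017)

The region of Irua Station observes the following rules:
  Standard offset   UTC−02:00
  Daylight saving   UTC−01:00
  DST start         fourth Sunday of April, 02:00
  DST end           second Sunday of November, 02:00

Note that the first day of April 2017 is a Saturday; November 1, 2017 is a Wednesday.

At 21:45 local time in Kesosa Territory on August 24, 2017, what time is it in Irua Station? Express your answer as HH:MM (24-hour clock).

Daylight saving runs 1 April – 24 September; August 24, 2017 is inside that window, so Kesosa Territory is at UTC+07:45.
21:45 Kesosa Territory − 7h45m = 14:00 UTC.
1 April 2017 is a Saturday, so the first Sunday is April 2 and the fourth is April 23.
1 November 2017 is a Wednesday, so the first Sunday is November 5 and the second is November 12.
At the standard offset (UTC−02:00), 14:00 UTC − 2h = 12:00 Irua Station standard time.
The standard-time date in Irua Station, August 24, 2017, lies within the daylight-saving period (23 April – 12 November), so Irua Station is on daylight time, UTC−01:00.
14:00 UTC − 1h = 13:00 Irua Station.

13:00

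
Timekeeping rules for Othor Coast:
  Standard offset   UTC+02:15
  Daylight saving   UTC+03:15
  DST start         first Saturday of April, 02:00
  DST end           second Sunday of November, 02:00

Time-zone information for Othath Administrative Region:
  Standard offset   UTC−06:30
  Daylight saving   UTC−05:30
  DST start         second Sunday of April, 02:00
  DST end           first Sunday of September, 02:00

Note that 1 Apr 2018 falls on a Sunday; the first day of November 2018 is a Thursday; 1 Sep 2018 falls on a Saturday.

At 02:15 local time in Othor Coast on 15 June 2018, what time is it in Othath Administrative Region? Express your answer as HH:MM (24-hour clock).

1 April 2018 is a Sunday, so the first Saturday is April 7.
1 November 2018 is a Thursday, so the first Sunday is November 4 and the second is November 11.
15 June 2018 lies within the daylight-saving period (7 April – 11 November), so Othor Coast is on daylight time, UTC+03:15.
02:15 Othor Coast − 3h15m = 23:00 UTC (rolling into the previous day, 14 June 2018).
1 April 2018 is a Sunday, so the first Sunday is April 1 and the second is April 8.
1 September 2018 is a Saturday, so the first Sunday is September 2.
At the standard offset (UTC−06:30), 23:00 UTC − 6h30m = 16:30 Othath Administrative Region standard time.
The standard-time date in Othath Administrative Region, 14 June 2018, falls between 8 April and 2 September, so daylight saving is in effect and Othath Administrative Region is at UTC−05:30.
23:00 UTC − 5h30m = 17:30 Othath Administrative Region.

17:30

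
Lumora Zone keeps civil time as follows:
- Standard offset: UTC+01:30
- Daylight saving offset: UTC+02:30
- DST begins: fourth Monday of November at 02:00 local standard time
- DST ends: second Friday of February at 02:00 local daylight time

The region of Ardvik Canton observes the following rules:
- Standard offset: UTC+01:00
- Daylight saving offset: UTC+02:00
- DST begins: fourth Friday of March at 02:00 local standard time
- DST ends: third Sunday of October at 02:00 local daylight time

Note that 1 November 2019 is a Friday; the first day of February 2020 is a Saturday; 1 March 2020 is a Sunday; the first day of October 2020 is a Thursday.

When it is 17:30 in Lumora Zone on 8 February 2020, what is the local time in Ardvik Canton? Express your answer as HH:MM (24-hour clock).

16:00

1 November 2019 is a Friday, so the first Monday is November 4 and the fourth is November 25.
1 February 2020 is a Saturday, so the first Friday is February 7 and the second is February 14.
8 February 2020 lies within the daylight-saving period (25 November 2019 – 14 February 2020), so Lumora Zone is on daylight time, UTC+02:30.
17:30 Lumora Zone − 2h30m = 15:00 UTC.
1 March 2020 is a Sunday, so the first Friday is March 6 and the fourth is March 27.
1 October 2020 is a Thursday, so the first Sunday is October 4 and the third is October 18.
At the standard offset (UTC+01:00), 15:00 UTC + 1h = 16:00 Ardvik Canton standard time.
The standard-time date in Ardvik Canton, 8 February 2020, is outside the daylight-saving period (27 March – 18 October), so Ardvik Canton is on standard time, UTC+01:00.
15:00 UTC + 1h = 16:00 Ardvik Canton.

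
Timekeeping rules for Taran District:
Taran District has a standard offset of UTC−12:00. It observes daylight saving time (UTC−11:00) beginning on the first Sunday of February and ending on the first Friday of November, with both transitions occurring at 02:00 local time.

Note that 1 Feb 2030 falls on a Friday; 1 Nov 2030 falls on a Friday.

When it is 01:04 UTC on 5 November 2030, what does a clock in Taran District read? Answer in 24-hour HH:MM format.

13:04

1 February 2030 is a Friday, so the first Sunday is February 3.
1 November 2030 is a Friday, so the first Friday is November 1.
At the standard offset (UTC−12:00), 01:04 UTC − 12h = 13:04 Taran District standard time (rolling into the previous day, 4 November 2030).
Daylight saving runs 3 February – 1 November; the standard-time date in Taran District, 4 November 2030, is outside that window, so Taran District is on standard time at UTC−12:00.
01:04 UTC − 12h = 13:04 local (rolling into the previous day, 4 November 2030).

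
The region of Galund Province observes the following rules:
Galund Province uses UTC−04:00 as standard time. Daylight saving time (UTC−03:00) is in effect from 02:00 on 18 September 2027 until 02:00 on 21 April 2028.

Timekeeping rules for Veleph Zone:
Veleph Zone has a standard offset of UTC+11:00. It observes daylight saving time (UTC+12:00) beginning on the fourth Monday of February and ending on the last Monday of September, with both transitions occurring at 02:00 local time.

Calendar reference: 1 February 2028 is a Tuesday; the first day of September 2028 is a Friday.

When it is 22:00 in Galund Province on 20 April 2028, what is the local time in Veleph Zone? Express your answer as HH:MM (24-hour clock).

Daylight saving runs 18 September 2027 – 21 April 2028; 20 April 2028 is inside that window, so Galund Province is at UTC−03:00.
22:00 Galund Province + 3h = 01:00 UTC (rolling into the next day, 21 April 2028).
1 February 2028 is a Tuesday, so the first Monday is February 7 and the fourth is February 28.
1 September 2028 is a Friday, so Mondays fall on 4, 11, 18, 25; the last is September 25.
At the standard offset (UTC+11:00), 01:00 UTC + 11h = 12:00 Veleph Zone standard time.
The standard-time date in Veleph Zone, 21 April 2028, lies within the daylight-saving period (28 February – 25 September), so Veleph Zone is on daylight time, UTC+12:00.
01:00 UTC + 12h = 13:00 Veleph Zone.

13:00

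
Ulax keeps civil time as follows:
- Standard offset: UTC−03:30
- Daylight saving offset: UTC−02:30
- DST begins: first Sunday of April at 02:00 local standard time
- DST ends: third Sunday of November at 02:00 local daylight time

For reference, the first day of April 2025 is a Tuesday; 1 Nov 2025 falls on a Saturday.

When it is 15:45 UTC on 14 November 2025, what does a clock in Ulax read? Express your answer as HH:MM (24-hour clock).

13:15

1 April 2025 is a Tuesday, so the first Sunday is April 6.
1 November 2025 is a Saturday, so the first Sunday is November 2 and the third is November 16.
At the standard offset (UTC−03:30), 15:45 UTC − 3h30m = 12:15 Ulax standard time.
The standard-time date in Ulax, 14 November 2025, falls between 6 April and 16 November, so daylight saving is in effect and Ulax is at UTC−02:30.
15:45 UTC − 2h30m = 13:15 local.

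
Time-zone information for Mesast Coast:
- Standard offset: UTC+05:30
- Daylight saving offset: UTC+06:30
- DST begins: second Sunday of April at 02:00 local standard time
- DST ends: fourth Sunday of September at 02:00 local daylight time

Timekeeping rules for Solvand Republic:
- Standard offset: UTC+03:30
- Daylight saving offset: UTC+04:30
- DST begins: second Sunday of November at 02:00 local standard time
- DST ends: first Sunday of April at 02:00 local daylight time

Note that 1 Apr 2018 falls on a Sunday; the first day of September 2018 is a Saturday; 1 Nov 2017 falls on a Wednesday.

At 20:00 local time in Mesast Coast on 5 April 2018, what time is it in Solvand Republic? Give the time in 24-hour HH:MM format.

18:00

1 April 2018 is a Sunday, so the first Sunday is April 1 and the second is April 8.
1 September 2018 is a Saturday, so the first Sunday is September 2 and the fourth is September 23.
5 April 2018 does not fall between 8 April and 23 September, so daylight saving is not in effect and Mesast Coast is at UTC+05:30.
20:00 Mesast Coast − 5h30m = 14:30 UTC.
1 November 2017 is a Wednesday, so the first Sunday is November 5 and the second is November 12.
1 April 2018 is a Sunday, so the first Sunday is April 1.
At the standard offset (UTC+03:30), 14:30 UTC + 3h30m = 18:00 Solvand Republic standard time.
The standard-time date in Solvand Republic, 5 April 2018, does not fall between 12 November 2017 and 1 April 2018, so daylight saving is not in effect and Solvand Republic is at UTC+03:30.
14:30 UTC + 3h30m = 18:00 Solvand Republic.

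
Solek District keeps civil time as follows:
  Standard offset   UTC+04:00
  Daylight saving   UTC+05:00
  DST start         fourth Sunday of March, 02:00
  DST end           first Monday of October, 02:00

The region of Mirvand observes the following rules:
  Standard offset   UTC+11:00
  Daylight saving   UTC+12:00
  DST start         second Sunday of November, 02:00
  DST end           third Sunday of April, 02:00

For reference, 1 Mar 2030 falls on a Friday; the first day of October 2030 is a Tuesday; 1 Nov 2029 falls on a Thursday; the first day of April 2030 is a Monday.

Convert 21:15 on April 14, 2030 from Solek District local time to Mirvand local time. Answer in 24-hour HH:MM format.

04:15

1 March 2030 is a Friday, so the first Sunday is March 3 and the fourth is March 24.
1 October 2030 is a Tuesday, so the first Monday is October 7.
April 14, 2030 lies within the daylight-saving period (24 March – 7 October), so Solek District is on daylight time, UTC+05:00.
21:15 Solek District − 5h = 16:15 UTC.
1 November 2029 is a Thursday, so the first Sunday is November 4 and the second is November 11.
1 April 2030 is a Monday, so the first Sunday is April 7 and the third is April 21.
At the standard offset (UTC+11:00), 16:15 UTC + 11h = 03:15 Mirvand standard time (rolling into the next day, 15 April 2030).
The standard-time date in Mirvand, April 15, 2030, falls between 11 November 2029 and 21 April 2030, so daylight saving is in effect and Mirvand is at UTC+12:00.
16:15 UTC + 12h = 04:15 Mirvand (rolling into the next day, 15 April 2030).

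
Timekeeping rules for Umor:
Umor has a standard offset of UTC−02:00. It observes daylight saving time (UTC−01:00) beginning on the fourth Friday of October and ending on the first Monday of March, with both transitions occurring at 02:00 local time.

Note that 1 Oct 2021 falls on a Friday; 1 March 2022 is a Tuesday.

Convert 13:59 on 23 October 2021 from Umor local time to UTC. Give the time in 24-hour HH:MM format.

1 October 2021 is a Friday, so the first Friday is October 1 and the fourth is October 22.
1 March 2022 is a Tuesday, so the first Monday is March 7.
Daylight saving runs 22 October 2021 – 7 March 2022; 23 October 2021 is inside that window, so Umor is at UTC−01:00.
13:59 local + 1h = 14:59 UTC.

14:59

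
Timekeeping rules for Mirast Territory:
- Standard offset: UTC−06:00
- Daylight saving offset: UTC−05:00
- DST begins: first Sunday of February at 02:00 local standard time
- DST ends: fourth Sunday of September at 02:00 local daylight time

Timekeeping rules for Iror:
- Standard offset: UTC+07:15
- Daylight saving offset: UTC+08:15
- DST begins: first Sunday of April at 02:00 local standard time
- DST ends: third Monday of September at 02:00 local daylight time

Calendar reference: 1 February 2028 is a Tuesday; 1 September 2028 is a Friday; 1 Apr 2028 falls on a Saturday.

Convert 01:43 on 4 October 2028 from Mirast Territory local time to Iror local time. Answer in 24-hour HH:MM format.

1 February 2028 is a Tuesday, so the first Sunday is February 6.
1 September 2028 is a Friday, so the first Sunday is September 3 and the fourth is September 24.
4 October 2028 is outside the daylight-saving period (6 February – 24 September), so Mirast Territory is on standard time, UTC−06:00.
01:43 Mirast Territory + 6h = 07:43 UTC.
1 April 2028 is a Saturday, so the first Sunday is April 2.
1 September 2028 is a Friday, so the first Monday is September 4 and the third is September 18.
At the standard offset (UTC+07:15), 07:43 UTC + 7h15m = 14:58 Iror standard time.
The standard-time date in Iror, 4 October 2028, is outside the daylight-saving period (2 April – 18 September), so Iror is on standard time, UTC+07:15.
07:43 UTC + 7h15m = 14:58 Iror.

14:58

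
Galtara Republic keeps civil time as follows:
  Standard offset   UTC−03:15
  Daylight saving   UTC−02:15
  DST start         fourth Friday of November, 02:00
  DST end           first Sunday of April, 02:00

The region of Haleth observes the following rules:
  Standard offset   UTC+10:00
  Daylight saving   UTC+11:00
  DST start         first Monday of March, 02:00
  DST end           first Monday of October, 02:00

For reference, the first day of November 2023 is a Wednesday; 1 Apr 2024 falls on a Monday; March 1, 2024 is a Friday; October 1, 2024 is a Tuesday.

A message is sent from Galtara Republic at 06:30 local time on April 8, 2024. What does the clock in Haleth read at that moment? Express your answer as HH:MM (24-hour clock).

1 November 2023 is a Wednesday, so the first Friday is November 3 and the fourth is November 24.
1 April 2024 is a Monday, so the first Sunday is April 7.
April 8, 2024 is outside the daylight-saving period (24 November 2023 – 7 April 2024), so Galtara Republic is on standard time, UTC−03:15.
06:30 Galtara Republic + 3h15m = 09:45 UTC.
1 March 2024 is a Friday, so the first Monday is March 4.
1 October 2024 is a Tuesday, so the first Monday is October 7.
At the standard offset (UTC+10:00), 09:45 UTC + 10h = 19:45 Haleth standard time.
Daylight saving runs 4 March – 7 October; the standard-time date in Haleth, April 8, 2024, is inside that window, so Haleth is at UTC+11:00.
09:45 UTC + 11h = 20:45 Haleth.

20:45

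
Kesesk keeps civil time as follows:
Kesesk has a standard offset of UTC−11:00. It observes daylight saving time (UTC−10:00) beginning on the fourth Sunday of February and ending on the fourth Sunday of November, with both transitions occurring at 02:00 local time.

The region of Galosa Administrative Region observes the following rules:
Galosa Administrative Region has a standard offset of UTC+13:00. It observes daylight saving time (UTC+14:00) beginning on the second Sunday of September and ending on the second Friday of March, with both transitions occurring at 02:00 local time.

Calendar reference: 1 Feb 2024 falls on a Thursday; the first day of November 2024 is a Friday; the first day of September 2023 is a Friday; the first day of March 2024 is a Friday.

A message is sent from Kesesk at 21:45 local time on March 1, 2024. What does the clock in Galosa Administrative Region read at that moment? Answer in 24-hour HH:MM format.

1 February 2024 is a Thursday, so the first Sunday is February 4 and the fourth is February 25.
1 November 2024 is a Friday, so the first Sunday is November 3 and the fourth is November 24.
March 1, 2024 lies within the daylight-saving period (25 February – 24 November), so Kesesk is on daylight time, UTC−10:00.
21:45 Kesesk + 10h = 07:45 UTC (rolling into the next day, 2 March 2024).
1 September 2023 is a Friday, so the first Sunday is September 3 and the second is September 10.
1 March 2024 is a Friday, so the first Friday is March 1 and the second is March 8.
At the standard offset (UTC+13:00), 07:45 UTC + 13h = 20:45 Galosa Administrative Region standard time.
The standard-time date in Galosa Administrative Region, March 2, 2024, falls between 10 September 2023 and 8 March 2024, so daylight saving is in effect and Galosa Administrative Region is at UTC+14:00.
07:45 UTC + 14h = 21:45 Galosa Administrative Region.

21:45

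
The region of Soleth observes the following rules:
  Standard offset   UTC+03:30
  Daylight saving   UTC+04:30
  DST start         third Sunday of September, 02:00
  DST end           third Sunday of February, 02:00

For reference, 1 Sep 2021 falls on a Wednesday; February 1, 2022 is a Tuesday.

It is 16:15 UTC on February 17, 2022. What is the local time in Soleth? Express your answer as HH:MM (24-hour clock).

1 September 2021 is a Wednesday, so the first Sunday is September 5 and the third is September 19.
1 February 2022 is a Tuesday, so the first Sunday is February 6 and the third is February 20.
At the standard offset (UTC+03:30), 16:15 UTC + 3h30m = 19:45 Soleth standard time.
The standard-time date in Soleth, February 17, 2022, lies within the daylight-saving period (19 September 2021 – 20 February 2022), so Soleth is on daylight time, UTC+04:30.
16:15 UTC + 4h30m = 20:45 local.

20:45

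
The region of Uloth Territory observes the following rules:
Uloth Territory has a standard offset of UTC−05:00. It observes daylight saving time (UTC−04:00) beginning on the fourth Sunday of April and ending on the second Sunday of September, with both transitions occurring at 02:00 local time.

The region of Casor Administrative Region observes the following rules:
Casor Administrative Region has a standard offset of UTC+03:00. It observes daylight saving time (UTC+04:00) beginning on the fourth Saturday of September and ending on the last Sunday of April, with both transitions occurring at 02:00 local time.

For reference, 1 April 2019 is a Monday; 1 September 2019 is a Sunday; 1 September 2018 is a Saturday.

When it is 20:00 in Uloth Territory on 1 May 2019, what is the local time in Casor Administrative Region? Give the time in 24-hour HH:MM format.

03:00

1 April 2019 is a Monday, so the first Sunday is April 7 and the fourth is April 28.
1 September 2019 is a Sunday, so the first Sunday is September 1 and the second is September 8.
1 May 2019 lies within the daylight-saving period (28 April – 8 September), so Uloth Territory is on daylight time, UTC−04:00.
20:00 Uloth Territory + 4h = 00:00 UTC (rolling into the next day, 2 May 2019).
1 September 2018 is a Saturday, so the first Saturday is September 1 and the fourth is September 22.
1 April 2019 is a Monday, so Sundays fall on 7, 14, 21, 28; the last is April 28.
At the standard offset (UTC+03:00), 00:00 UTC + 3h = 03:00 Casor Administrative Region standard time.
The standard-time date in Casor Administrative Region, 2 May 2019, is outside the daylight-saving period (22 September 2018 – 28 April 2019), so Casor Administrative Region is on standard time, UTC+03:00.
00:00 UTC + 3h = 03:00 Casor Administrative Region.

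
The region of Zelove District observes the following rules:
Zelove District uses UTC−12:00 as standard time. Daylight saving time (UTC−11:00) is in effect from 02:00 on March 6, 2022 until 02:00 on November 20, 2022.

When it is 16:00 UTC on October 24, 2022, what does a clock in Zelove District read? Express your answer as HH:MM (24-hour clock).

05:00

At the standard offset (UTC−12:00), 16:00 UTC − 12h = 04:00 Zelove District standard time.
Daylight saving runs 6 March – 20 November; the standard-time date in Zelove District, October 24, 2022, is inside that window, so Zelove District is at UTC−11:00.
16:00 UTC − 11h = 05:00 local.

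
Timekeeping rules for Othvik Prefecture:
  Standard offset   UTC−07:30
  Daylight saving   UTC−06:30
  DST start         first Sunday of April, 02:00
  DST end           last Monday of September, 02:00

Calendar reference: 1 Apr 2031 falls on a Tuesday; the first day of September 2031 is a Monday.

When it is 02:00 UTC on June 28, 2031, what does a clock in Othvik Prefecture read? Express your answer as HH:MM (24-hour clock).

1 April 2031 is a Tuesday, so the first Sunday is April 6.
1 September 2031 is a Monday, so Mondays fall on 1, 8, 15, 22, 29; the last is September 29.
At the standard offset (UTC−07:30), 02:00 UTC − 7h30m = 18:30 Othvik Prefecture standard time (rolling into the previous day, 27 June 2031).
Daylight saving runs 6 April – 29 September; the standard-time date in Othvik Prefecture, June 27, 2031, is inside that window, so Othvik Prefecture is at UTC−06:30.
02:00 UTC − 6h30m = 19:30 local (rolling into the previous day, 27 June 2031).

19:30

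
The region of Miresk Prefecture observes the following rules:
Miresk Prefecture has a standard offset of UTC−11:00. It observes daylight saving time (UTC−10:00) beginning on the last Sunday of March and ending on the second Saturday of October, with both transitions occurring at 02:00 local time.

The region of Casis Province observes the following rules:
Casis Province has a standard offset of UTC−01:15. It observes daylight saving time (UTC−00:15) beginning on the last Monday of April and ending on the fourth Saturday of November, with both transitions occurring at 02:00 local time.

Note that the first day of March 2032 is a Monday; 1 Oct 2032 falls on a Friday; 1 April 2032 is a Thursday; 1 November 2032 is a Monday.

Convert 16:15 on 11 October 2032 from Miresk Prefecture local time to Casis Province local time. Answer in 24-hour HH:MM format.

03:00

1 March 2032 is a Monday, so Sundays fall on 7, 14, 21, 28; the last is March 28.
1 October 2032 is a Friday, so the first Saturday is October 2 and the second is October 9.
11 October 2032 is outside the daylight-saving period (28 March – 9 October), so Miresk Prefecture is on standard time, UTC−11:00.
16:15 Miresk Prefecture + 11h = 03:15 UTC (rolling into the next day, 12 October 2032).
1 April 2032 is a Thursday, so Mondays fall on 5, 12, 19, 26; the last is April 26.
1 November 2032 is a Monday, so the first Saturday is November 6 and the fourth is November 27.
At the standard offset (UTC−01:15), 03:15 UTC − 1h15m = 02:00 Casis Province standard time.
The standard-time date in Casis Province, 12 October 2032, lies within the daylight-saving period (26 April – 27 November), so Casis Province is on daylight time, UTC−00:15.
03:15 UTC − 0h15m = 03:00 Casis Province.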